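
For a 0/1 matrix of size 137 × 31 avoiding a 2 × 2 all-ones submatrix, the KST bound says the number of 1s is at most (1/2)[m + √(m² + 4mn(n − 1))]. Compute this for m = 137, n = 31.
z(137, 31; 2, 2) ≤ (1/2)[137 + √(137² + 4·137·31·30)] = (1/2)[137 + √528409] = 431.9587

Kővári–Sós–Turán: let r_1, ..., r_137 be the row sums and z = Σ r_i the total number of 1s. Each pair of columns can share at most one row with both entries 1 (else a 2×2 all-ones block appears), so Σ_i C(r_i, 2) ≤ C(31, 2) = 465. By convexity Σ_i C(r_i, 2) ≥ 137·C(z/137, 2) = z(z − 137)/(2·137), giving z² − 137z − 137·31·30 ≤ 0 and hence z ≤ (1/2)[137 + √(18769 + 4·127410)] = (1/2)[137 + √528409] ≈ (1/2)(137 + 726.9175) = 431.9587.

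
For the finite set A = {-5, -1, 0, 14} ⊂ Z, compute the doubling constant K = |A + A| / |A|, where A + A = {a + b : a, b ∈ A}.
K = |A + A| / |A| = 10/4 = 5/2

Enumerate A + A = {a + b : a, b ∈ A}. With |A| = 4, there are |A|^2 = 16 ordered sum pairs; collecting distinct values, A + A = {-10, -6, -5, -2, -1, 0, 9, 13, 14, 28}, so |A + A| = 10. Thus K = 10/4 = 5/2. For comparison, the minimum possible |A + A| over all 4-element sets is 2·4 − 1 = 7 (so min K = 7/4), attained only by arithmetic progressions.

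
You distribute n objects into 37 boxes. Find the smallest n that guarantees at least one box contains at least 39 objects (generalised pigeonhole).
n = (39 − 1)·37 + 1 = 1407

By the generalised pigeonhole principle, to guarantee some box contains ≥ r objects we need more than (r − 1) · k objects total. Threshold: n = (r − 1) · k + 1. With r = 39 and k = 37: n = 38 · 37 + 1 = 1406 + 1 = 1407. For n = 1406 = 38 · 37, we can put exactly 38 objects in every box, avoiding 39 in any single one — so 1407 is tight.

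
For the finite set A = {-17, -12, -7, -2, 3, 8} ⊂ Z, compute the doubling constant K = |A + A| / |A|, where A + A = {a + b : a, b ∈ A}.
K = |A + A| / |A| = 11/6

Enumerate A + A = {a + b : a, b ∈ A}. With |A| = 6, there are |A|^2 = 36 ordered sum pairs; collecting distinct values, A + A = {-34, -29, -24, -19, -14, -9, -4, 1, 6, 11, 16}, so |A + A| = 11. Thus K = 11/6. Here |A + A| = 2|A| − 1 = 11, the minimum possible — so K = 11/6 is minimal, which holds iff A is an arithmetic progression.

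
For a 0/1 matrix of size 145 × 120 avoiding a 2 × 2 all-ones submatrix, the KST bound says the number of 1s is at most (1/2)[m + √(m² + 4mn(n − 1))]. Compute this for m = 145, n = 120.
z(145, 120; 2, 2) ≤ (1/2)[145 + √(145² + 4·145·120·119)] = (1/2)[145 + √8303425] = 1513.2832

Kővári–Sós–Turán: let r_1, ..., r_145 be the row sums and z = Σ r_i the total number of 1s. Each pair of columns can share at most one row with both entries 1 (else a 2×2 all-ones block appears), so Σ_i C(r_i, 2) ≤ C(120, 2) = 7140. By convexity Σ_i C(r_i, 2) ≥ 145·C(z/145, 2) = z(z − 145)/(2·145), giving z² − 145z − 145·120·119 ≤ 0 and hence z ≤ (1/2)[145 + √(21025 + 4·2070600)] = (1/2)[145 + √8303425] ≈ (1/2)(145 + 2881.5664) = 1513.2832.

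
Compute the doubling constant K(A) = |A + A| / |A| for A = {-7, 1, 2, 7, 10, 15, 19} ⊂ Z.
K = |A + A| / |A| = 23/7

Enumerate A + A = {a + b : a, b ∈ A}. With |A| = 7, there are |A|^2 = 49 ordered sum pairs; collecting distinct values, A + A = {-14, -6, -5, 0, 2, 3, 4, 8, 9, 11, 12, 14, 16, 17, 20, 21, 22, 25, 26, 29, 30, 34, 38}, so |A + A| = 23. Thus K = 23/7. For comparison, the minimum possible |A + A| over all 7-element sets is 2·7 − 1 = 13 (so min K = 13/7), attained only by arithmetic progressions.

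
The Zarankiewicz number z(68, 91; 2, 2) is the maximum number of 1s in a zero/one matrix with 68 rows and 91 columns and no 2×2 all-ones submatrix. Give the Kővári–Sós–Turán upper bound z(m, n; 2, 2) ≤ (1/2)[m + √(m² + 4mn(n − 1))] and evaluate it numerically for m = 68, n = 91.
z(68, 91; 2, 2) ≤ (1/2)[68 + √(68² + 4·68·91·90)] = (1/2)[68 + √2232304] = 781.0448

Kővári–Sós–Turán: let r_1, ..., r_68 be the row sums and z = Σ r_i the total number of 1s. Each pair of columns can share at most one row with both entries 1 (else a 2×2 all-ones block appears), so Σ_i C(r_i, 2) ≤ C(91, 2) = 4095. By convexity Σ_i C(r_i, 2) ≥ 68·C(z/68, 2) = z(z − 68)/(2·68), giving z² − 68z − 68·91·90 ≤ 0 and hence z ≤ (1/2)[68 + √(4624 + 4·556920)] = (1/2)[68 + √2232304] ≈ (1/2)(68 + 1494.0897) = 781.0448.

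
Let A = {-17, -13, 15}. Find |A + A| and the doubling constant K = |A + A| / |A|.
K = |A + A| / |A| = 6/3 = 2

Enumerate A + A = {a + b : a, b ∈ A}. With |A| = 3, there are |A|^2 = 9 ordered sum pairs; collecting distinct values, A + A = {-34, -30, -26, -2, 2, 30}, so |A + A| = 6. Thus K = 6/3 = 2. For comparison, the minimum possible |A + A| over all 3-element sets is 2·3 − 1 = 5 (so min K = 5/3), attained only by arithmetic progressions.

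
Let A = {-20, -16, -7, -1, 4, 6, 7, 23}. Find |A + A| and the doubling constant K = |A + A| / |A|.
K = |A + A| / |A| = 34/8 = 17/4

Enumerate A + A = {a + b : a, b ∈ A}. With |A| = 8, there are |A|^2 = 64 ordered sum pairs; collecting distinct values, A + A = {-40, -36, -32, -27, -23, -21, -17, -16, -14, -13, -12, -10, -9, -8, -3, -2, -1, 0, 3, 5, 6, 7, 8, 10, 11, 12, 13, 14, 16, 22, 27, 29, 30, 46}, so |A + A| = 34. Thus K = 34/8 = 17/4. For comparison, the minimum possible |A + A| over all 8-element sets is 2·8 − 1 = 15 (so min K = 15/8), attained only by arithmetic progressions.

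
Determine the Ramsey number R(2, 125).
R(2, 125) = 125

R(2, k) = k for all k ≥ 2: in a 2-colouring of K_k, either some edge is red (a red K_2) or all edges are blue (a blue K_k). And K_{124} coloured all-blue has no blue K_125, so R(2, 125) > 124. Hence R(2, 125) = 125.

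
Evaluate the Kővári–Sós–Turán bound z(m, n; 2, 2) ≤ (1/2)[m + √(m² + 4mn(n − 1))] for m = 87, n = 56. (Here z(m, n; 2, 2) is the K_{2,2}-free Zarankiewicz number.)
z(87, 56; 2, 2) ≤ (1/2)[87 + √(87² + 4·87·56·55)] = (1/2)[87 + √1079409] = 562.9731

Kővári–Sós–Turán: let r_1, ..., r_87 be the row sums and z = Σ r_i the total number of 1s. Each pair of columns can share at most one row with both entries 1 (else a 2×2 all-ones block appears), so Σ_i C(r_i, 2) ≤ C(56, 2) = 1540. By convexity Σ_i C(r_i, 2) ≥ 87·C(z/87, 2) = z(z − 87)/(2·87), giving z² − 87z − 87·56·55 ≤ 0 and hence z ≤ (1/2)[87 + √(7569 + 4·267960)] = (1/2)[87 + √1079409] ≈ (1/2)(87 + 1038.9461) = 562.9731.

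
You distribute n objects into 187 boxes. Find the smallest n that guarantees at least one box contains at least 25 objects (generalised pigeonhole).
n = (25 − 1)·187 + 1 = 4489

By the generalised pigeonhole principle, to guarantee some box contains ≥ r objects we need more than (r − 1) · k objects total. Threshold: n = (r − 1) · k + 1. With r = 25 and k = 187: n = 24 · 187 + 1 = 4488 + 1 = 4489. For n = 4488 = 24 · 187, we can put exactly 24 objects in every box, avoiding 25 in any single one — so 4489 is tight.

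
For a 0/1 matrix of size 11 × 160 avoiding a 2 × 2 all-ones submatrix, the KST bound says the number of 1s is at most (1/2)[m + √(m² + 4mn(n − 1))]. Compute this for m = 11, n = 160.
z(11, 160; 2, 2) ≤ (1/2)[11 + √(11² + 4·11·160·159)] = (1/2)[11 + √1119481] = 534.5276

Kővári–Sós–Turán: let r_1, ..., r_11 be the row sums and z = Σ r_i the total number of 1s. Each pair of columns can share at most one row with both entries 1 (else a 2×2 all-ones block appears), so Σ_i C(r_i, 2) ≤ C(160, 2) = 12720. By convexity Σ_i C(r_i, 2) ≥ 11·C(z/11, 2) = z(z − 11)/(2·11), giving z² − 11z − 11·160·159 ≤ 0 and hence z ≤ (1/2)[11 + √(121 + 4·279840)] = (1/2)[11 + √1119481] ≈ (1/2)(11 + 1058.0553) = 534.5276.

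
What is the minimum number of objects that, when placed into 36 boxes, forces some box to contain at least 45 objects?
n = (45 − 1)·36 + 1 = 1585

By the generalised pigeonhole principle, to guarantee some box contains ≥ r objects we need more than (r − 1) · k objects total. Threshold: n = (r − 1) · k + 1. With r = 45 and k = 36: n = 44 · 36 + 1 = 1584 + 1 = 1585. For n = 1584 = 44 · 36, we can put exactly 44 objects in every box, avoiding 45 in any single one — so 1585 is tight.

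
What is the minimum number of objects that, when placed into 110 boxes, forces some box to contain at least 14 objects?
n = (14 − 1)·110 + 1 = 1431

By the generalised pigeonhole principle, to guarantee some box contains ≥ r objects we need more than (r − 1) · k objects total. Threshold: n = (r − 1) · k + 1. With r = 14 and k = 110: n = 13 · 110 + 1 = 1430 + 1 = 1431. For n = 1430 = 13 · 110, we can put exactly 13 objects in every box, avoiding 14 in any single one — so 1431 is tight.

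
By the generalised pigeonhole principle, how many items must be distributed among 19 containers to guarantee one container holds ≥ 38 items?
n = (38 − 1)·19 + 1 = 704

By the generalised pigeonhole principle, to guarantee some box contains ≥ r objects we need more than (r − 1) · k objects total. Threshold: n = (r − 1) · k + 1. With r = 38 and k = 19: n = 37 · 19 + 1 = 703 + 1 = 704. For n = 703 = 37 · 19, we can put exactly 37 objects in every box, avoiding 38 in any single one — so 704 is tight.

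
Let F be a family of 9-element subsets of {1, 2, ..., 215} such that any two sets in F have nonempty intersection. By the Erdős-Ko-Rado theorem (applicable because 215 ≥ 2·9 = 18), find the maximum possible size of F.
max |F| = C(214, 8) = 95563144300338

The Erdős-Ko-Rado theorem states: for n ≥ 2k, an intersecting family of k-subsets of an n-element set has size at most C(n − 1, k − 1), with equality for 'star' families {A ⊆ [n] : |A| = k, i ∈ A} (fix an element i). For n = 215, k = 9: C(214, 8) = 95563144300338.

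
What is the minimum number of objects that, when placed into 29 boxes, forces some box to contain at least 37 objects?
n = (37 − 1)·29 + 1 = 1045

By the generalised pigeonhole principle, to guarantee some box contains ≥ r objects we need more than (r − 1) · k objects total. Threshold: n = (r − 1) · k + 1. With r = 37 and k = 29: n = 36 · 29 + 1 = 1044 + 1 = 1045. For n = 1044 = 36 · 29, we can put exactly 36 objects in every box, avoiding 37 in any single one — so 1045 is tight.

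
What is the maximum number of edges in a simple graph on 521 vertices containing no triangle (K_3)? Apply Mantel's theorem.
ex(521, K_3) = ⌊521^2/4⌋ = 67860

Mantel (1907): a triangle-free graph on n vertices has at most ⌊n^2/4⌋ edges, with equality for the complete bipartite graph K_{⌊n/2⌋, ⌈n/2⌉}. For n = 521: ⌊521^2/4⌋ = ⌊271441/4⌋ = 67860. The extremal graph is K_{260, 261}, which has 260·261 = 67860 edges.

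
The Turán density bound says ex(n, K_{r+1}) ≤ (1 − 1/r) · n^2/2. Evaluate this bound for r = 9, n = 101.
Turán density bound = (8/9) · 101^2/2 = 40804/9 ≈ 4533.7778

Turán's theorem: ex(n, K_{r+1}) is achieved by the complete r-partite Turán graph T(n, r) with parts as balanced as possible, and is at most (1 − 1/r) · n^2/2. For r = 9, n = 101: the density bound is (8/9) · 10201/2 = 40804/9 ≈ 4533.7778. The integer-valued extremum is e(T(101, 9)) = 4533, which is strictly less than the density bound 40804/9 since 9 ∤ 101 (the parts of T(101, 9) cannot all be equal).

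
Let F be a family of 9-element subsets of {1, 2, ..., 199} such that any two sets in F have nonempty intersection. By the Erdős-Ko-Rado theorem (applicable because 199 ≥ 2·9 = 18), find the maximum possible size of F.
max |F| = C(198, 8) = 50768602708824

The Erdős-Ko-Rado theorem states: for n ≥ 2k, an intersecting family of k-subsets of an n-element set has size at most C(n − 1, k − 1), with equality for 'star' families {A ⊆ [n] : |A| = k, i ∈ A} (fix an element i). For n = 199, k = 9: C(198, 8) = 50768602708824.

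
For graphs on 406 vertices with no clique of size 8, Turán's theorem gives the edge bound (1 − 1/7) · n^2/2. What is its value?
Turán density bound = (6/7) · 406^2/2 = 70644

Turán's theorem: ex(n, K_{r+1}) is achieved by the complete r-partite Turán graph T(n, r) with parts as balanced as possible, and is at most (1 − 1/r) · n^2/2. For r = 7, n = 406: the density bound is (6/7) · 164836/2 = 70644. Since 7 ∣ 406, the Turán graph T(406, 7) has parts of equal size 58, and its edge count e(T(406, 7)) = 70644 attains the density bound exactly.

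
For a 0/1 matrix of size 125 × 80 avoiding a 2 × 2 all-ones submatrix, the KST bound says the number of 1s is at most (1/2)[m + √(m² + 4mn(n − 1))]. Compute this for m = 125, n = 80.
z(125, 80; 2, 2) ≤ (1/2)[125 + √(125² + 4·125·80·79)] = (1/2)[125 + √3175625] = 953.5142

Kővári–Sós–Turán: let r_1, ..., r_125 be the row sums and z = Σ r_i the total number of 1s. Each pair of columns can share at most one row with both entries 1 (else a 2×2 all-ones block appears), so Σ_i C(r_i, 2) ≤ C(80, 2) = 3160. By convexity Σ_i C(r_i, 2) ≥ 125·C(z/125, 2) = z(z − 125)/(2·125), giving z² − 125z − 125·80·79 ≤ 0 and hence z ≤ (1/2)[125 + √(15625 + 4·790000)] = (1/2)[125 + √3175625] ≈ (1/2)(125 + 1782.0283) = 953.5142.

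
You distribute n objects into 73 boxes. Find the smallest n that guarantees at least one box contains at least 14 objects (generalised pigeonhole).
n = (14 − 1)·73 + 1 = 950

By the generalised pigeonhole principle, to guarantee some box contains ≥ r objects we need more than (r − 1) · k objects total. Threshold: n = (r − 1) · k + 1. With r = 14 and k = 73: n = 13 · 73 + 1 = 949 + 1 = 950. For n = 949 = 13 · 73, we can put exactly 13 objects in every box, avoiding 14 in any single one — so 950 is tight.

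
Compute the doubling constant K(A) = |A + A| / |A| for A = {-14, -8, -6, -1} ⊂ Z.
K = |A + A| / |A| = 10/4 = 5/2

Enumerate A + A = {a + b : a, b ∈ A}. With |A| = 4, there are |A|^2 = 16 ordered sum pairs; collecting distinct values, A + A = {-28, -22, -20, -16, -15, -14, -12, -9, -7, -2}, so |A + A| = 10. Thus K = 10/4 = 5/2. For comparison, the minimum possible |A + A| over all 4-element sets is 2·4 − 1 = 7 (so min K = 7/4), attained only by arithmetic progressions.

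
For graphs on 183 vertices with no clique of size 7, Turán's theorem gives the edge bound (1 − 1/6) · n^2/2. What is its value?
Turán density bound = (5/6) · 183^2/2 = 55815/4 ≈ 13953.75

Turán's theorem: ex(n, K_{r+1}) is achieved by the complete r-partite Turán graph T(n, r) with parts as balanced as possible, and is at most (1 − 1/r) · n^2/2. For r = 6, n = 183: the density bound is (5/6) · 33489/2 = 55815/4 ≈ 13953.75. The integer-valued extremum is e(T(183, 6)) = 13953, which is strictly less than the density bound 55815/4 since 6 ∤ 183 (the parts of T(183, 6) cannot all be equal).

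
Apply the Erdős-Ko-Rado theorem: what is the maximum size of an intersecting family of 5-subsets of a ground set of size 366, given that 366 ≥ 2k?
max |F| = C(365, 4) = 727441715

Erdős-Ko-Rado (1961): when n ≥ 2k, max |F| = C(n−1, k−1). The bound is attained by the star {A : i ∈ A} for any fixed i ∈ [n]. Here C(366−1, 5−1) = C(365, 4) = 727441715.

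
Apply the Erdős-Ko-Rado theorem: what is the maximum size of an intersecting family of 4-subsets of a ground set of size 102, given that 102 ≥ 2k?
max |F| = C(101, 3) = 166650

Erdős-Ko-Rado (1961): when n ≥ 2k, max |F| = C(n−1, k−1). The bound is attained by the star {A : i ∈ A} for any fixed i ∈ [n]. Here C(102−1, 4−1) = C(101, 3) = 166650.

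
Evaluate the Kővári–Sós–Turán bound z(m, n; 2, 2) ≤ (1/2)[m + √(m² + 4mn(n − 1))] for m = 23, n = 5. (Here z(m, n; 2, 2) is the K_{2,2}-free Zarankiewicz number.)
z(23, 5; 2, 2) ≤ (1/2)[23 + √(23² + 4·23·5·4)] = (1/2)[23 + √2369] = 35.8362

Kővári–Sós–Turán: let r_1, ..., r_23 be the row sums and z = Σ r_i the total number of 1s. Each pair of columns can share at most one row with both entries 1 (else a 2×2 all-ones block appears), so Σ_i C(r_i, 2) ≤ C(5, 2) = 10. By convexity Σ_i C(r_i, 2) ≥ 23·C(z/23, 2) = z(z − 23)/(2·23), giving z² − 23z − 23·5·4 ≤ 0 and hence z ≤ (1/2)[23 + √(529 + 4·460)] = (1/2)[23 + √2369] ≈ (1/2)(23 + 48.6724) = 35.8362.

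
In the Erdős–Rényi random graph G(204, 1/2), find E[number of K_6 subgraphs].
E[# K_6] = C(204, 6) · (1/2)^C(6, 2) = 92944609660 / 2^15 = 23236152415/8192 ≈ 2836444.386597

For each 6-subset S of vertices (there are C(204, 6) = 92944609660 such S), let X_S = 1 if S induces a K_6 (all C(6, 2) = 15 edges present). Then P(X_S = 1) = (1/2)^15 = 1/32768. By linearity of expectation, E[# K_6] = C(204, 6) · (1/2)^15 = 92944609660 / 32768 = 23236152415/8192 ≈ 2836444.386597.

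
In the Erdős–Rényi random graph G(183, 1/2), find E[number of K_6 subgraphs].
E[# K_6] = C(183, 6) · (1/2)^C(6, 2) = 48019108683 / 2^15 ≈ 1465426.900726

For each 6-subset S of vertices (there are C(183, 6) = 48019108683 such S), let X_S = 1 if S induces a K_6 (all C(6, 2) = 15 edges present). Then P(X_S = 1) = (1/2)^15 = 1/32768. By linearity of expectation, E[# K_6] = C(183, 6) · (1/2)^15 = 48019108683 / 32768 ≈ 1465426.900726.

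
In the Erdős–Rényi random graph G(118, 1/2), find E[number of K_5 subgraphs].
E[# K_5] = C(118, 5) · (1/2)^C(5, 2) = 174963438 / 2^10 = 87481719/512 ≈ 170862.732422

For each 5-subset S of vertices (there are C(118, 5) = 174963438 such S), let X_S = 1 if S induces a K_5 (all C(5, 2) = 10 edges present). Then P(X_S = 1) = (1/2)^10 = 1/1024. By linearity of expectation, E[# K_5] = C(118, 5) · (1/2)^10 = 174963438 / 1024 = 87481719/512 ≈ 170862.732422.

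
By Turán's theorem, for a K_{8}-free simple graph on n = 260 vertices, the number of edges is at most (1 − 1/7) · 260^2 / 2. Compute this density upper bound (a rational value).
Turán density bound = (6/7) · 260^2/2 = 202800/7 ≈ 28971.4286

Turán's theorem: ex(n, K_{r+1}) is achieved by the complete r-partite Turán graph T(n, r) with parts as balanced as possible, and is at most (1 − 1/r) · n^2/2. For r = 7, n = 260: the density bound is (6/7) · 67600/2 = 202800/7 ≈ 28971.4286. The integer-valued extremum is e(T(260, 7)) = 28971, which is strictly less than the density bound 202800/7 since 7 ∤ 260 (the parts of T(260, 7) cannot all be equal).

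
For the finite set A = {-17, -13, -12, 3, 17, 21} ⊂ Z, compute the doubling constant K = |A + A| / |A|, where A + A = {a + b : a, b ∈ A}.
K = |A + A| / |A| = 20/6 = 10/3

Enumerate A + A = {a + b : a, b ∈ A}. With |A| = 6, there are |A|^2 = 36 ordered sum pairs; collecting distinct values, A + A = {-34, -30, -29, -26, -25, -24, -14, -10, -9, 0, 4, 5, 6, 8, 9, 20, 24, 34, 38, 42}, so |A + A| = 20. Thus K = 20/6 = 10/3. For comparison, the minimum possible |A + A| over all 6-element sets is 2·6 − 1 = 11 (so min K = 11/6), attained only by arithmetic progressions.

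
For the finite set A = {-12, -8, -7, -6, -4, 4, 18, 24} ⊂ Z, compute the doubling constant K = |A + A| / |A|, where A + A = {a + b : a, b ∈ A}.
K = |A + A| / |A| = 31/8

Enumerate A + A = {a + b : a, b ∈ A}. With |A| = 8, there are |A|^2 = 64 ordered sum pairs; collecting distinct values, A + A = {-24, -20, -19, -18, -16, -15, -14, -13, -12, -11, -10, -8, -4, -3, -2, 0, 6, 8, 10, 11, 12, 14, 16, 17, 18, 20, 22, 28, 36, 42, 48}, so |A + A| = 31. Thus K = 31/8. For comparison, the minimum possible |A + A| over all 8-element sets is 2·8 − 1 = 15 (so min K = 15/8), attained only by arithmetic progressions.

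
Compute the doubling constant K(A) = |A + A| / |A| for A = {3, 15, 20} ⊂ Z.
K = |A + A| / |A| = 6/3 = 2

Enumerate A + A = {a + b : a, b ∈ A}. With |A| = 3, there are |A|^2 = 9 ordered sum pairs; collecting distinct values, A + A = {6, 18, 23, 30, 35, 40}, so |A + A| = 6. Thus K = 6/3 = 2. For comparison, the minimum possible |A + A| over all 3-element sets is 2·3 − 1 = 5 (so min K = 5/3), attained only by arithmetic progressions.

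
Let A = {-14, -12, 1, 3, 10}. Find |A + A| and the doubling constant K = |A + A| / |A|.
K = |A + A| / |A| = 14/5

Enumerate A + A = {a + b : a, b ∈ A}. With |A| = 5, there are |A|^2 = 25 ordered sum pairs; collecting distinct values, A + A = {-28, -26, -24, -13, -11, -9, -4, -2, 2, 4, 6, 11, 13, 20}, so |A + A| = 14. Thus K = 14/5. For comparison, the minimum possible |A + A| over all 5-element sets is 2·5 − 1 = 9 (so min K = 9/5), attained only by arithmetic progressions.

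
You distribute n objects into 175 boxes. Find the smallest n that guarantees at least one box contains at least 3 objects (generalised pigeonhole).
n = (3 − 1)·175 + 1 = 351

By the generalised pigeonhole principle, to guarantee some box contains ≥ r objects we need more than (r − 1) · k objects total. Threshold: n = (r − 1) · k + 1. With r = 3 and k = 175: n = 2 · 175 + 1 = 350 + 1 = 351. For n = 350 = 2 · 175, we can put exactly 2 objects in every box, avoiding 3 in any single one — so 351 is tight.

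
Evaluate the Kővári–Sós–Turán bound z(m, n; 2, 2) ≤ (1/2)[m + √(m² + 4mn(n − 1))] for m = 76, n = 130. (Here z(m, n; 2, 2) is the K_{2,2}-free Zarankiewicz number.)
z(76, 130; 2, 2) ≤ (1/2)[76 + √(76² + 4·76·130·129)] = (1/2)[76 + √5103856] = 1167.5858

Kővári–Sós–Turán: let r_1, ..., r_76 be the row sums and z = Σ r_i the total number of 1s. Each pair of columns can share at most one row with both entries 1 (else a 2×2 all-ones block appears), so Σ_i C(r_i, 2) ≤ C(130, 2) = 8385. By convexity Σ_i C(r_i, 2) ≥ 76·C(z/76, 2) = z(z − 76)/(2·76), giving z² − 76z − 76·130·129 ≤ 0 and hence z ≤ (1/2)[76 + √(5776 + 4·1274520)] = (1/2)[76 + √5103856] ≈ (1/2)(76 + 2259.1715) = 1167.5858.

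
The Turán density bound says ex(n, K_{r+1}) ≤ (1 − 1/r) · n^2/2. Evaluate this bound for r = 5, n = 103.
Turán density bound = (4/5) · 103^2/2 = 21218/5 ≈ 4243.6

Turán's theorem: ex(n, K_{r+1}) is achieved by the complete r-partite Turán graph T(n, r) with parts as balanced as possible, and is at most (1 − 1/r) · n^2/2. For r = 5, n = 103: the density bound is (4/5) · 10609/2 = 21218/5 ≈ 4243.6. The integer-valued extremum is e(T(103, 5)) = 4243, which is strictly less than the density bound 21218/5 since 5 ∤ 103 (the parts of T(103, 5) cannot all be equal).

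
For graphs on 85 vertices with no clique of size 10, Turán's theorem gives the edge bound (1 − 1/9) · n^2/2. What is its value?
Turán density bound = (8/9) · 85^2/2 = 28900/9 ≈ 3211.1111

Turán's theorem: ex(n, K_{r+1}) is achieved by the complete r-partite Turán graph T(n, r) with parts as balanced as possible, and is at most (1 − 1/r) · n^2/2. For r = 9, n = 85: the density bound is (8/9) · 7225/2 = 28900/9 ≈ 3211.1111. The integer-valued extremum is e(T(85, 9)) = 3210, which is strictly less than the density bound 28900/9 since 9 ∤ 85 (the parts of T(85, 9) cannot all be equal).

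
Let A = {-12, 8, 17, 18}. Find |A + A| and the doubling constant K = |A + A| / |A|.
K = |A + A| / |A| = 10/4 = 5/2

Enumerate A + A = {a + b : a, b ∈ A}. With |A| = 4, there are |A|^2 = 16 ordered sum pairs; collecting distinct values, A + A = {-24, -4, 5, 6, 16, 25, 26, 34, 35, 36}, so |A + A| = 10. Thus K = 10/4 = 5/2. For comparison, the minimum possible |A + A| over all 4-element sets is 2·4 − 1 = 7 (so min K = 7/4), attained only by arithmetic progressions.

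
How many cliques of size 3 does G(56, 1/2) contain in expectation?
E[# K_3] = C(56, 3) · (1/2)^C(3, 2) = 27720 / 2^3 = 3465

For each 3-subset S of vertices (there are C(56, 3) = 27720 such S), let X_S = 1 if S induces a K_3 (all C(3, 2) = 3 edges present). Then P(X_S = 1) = (1/2)^3 = 1/8. By linearity of expectation, E[# K_3] = C(56, 3) · (1/2)^3 = 27720 / 8 = 3465.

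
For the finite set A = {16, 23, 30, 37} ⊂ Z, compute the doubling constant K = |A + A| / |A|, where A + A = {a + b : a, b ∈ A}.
K = |A + A| / |A| = 7/4

Enumerate A + A = {a + b : a, b ∈ A}. With |A| = 4, there are |A|^2 = 16 ordered sum pairs; collecting distinct values, A + A = {32, 39, 46, 53, 60, 67, 74}, so |A + A| = 7. Thus K = 7/4. Here |A + A| = 2|A| − 1 = 7, the minimum possible — so K = 7/4 is minimal, which holds iff A is an arithmetic progression.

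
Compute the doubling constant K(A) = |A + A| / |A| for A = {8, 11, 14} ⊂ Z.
K = |A + A| / |A| = 5/3

Enumerate A + A = {a + b : a, b ∈ A}. With |A| = 3, there are |A|^2 = 9 ordered sum pairs; collecting distinct values, A + A = {16, 19, 22, 25, 28}, so |A + A| = 5. Thus K = 5/3. Here |A + A| = 2|A| − 1 = 5, the minimum possible — so K = 5/3 is minimal, which holds iff A is an arithmetic progression.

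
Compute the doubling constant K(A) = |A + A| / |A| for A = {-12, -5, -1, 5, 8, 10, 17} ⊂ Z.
K = |A + A| / |A| = 25/7

Enumerate A + A = {a + b : a, b ∈ A}. With |A| = 7, there are |A|^2 = 49 ordered sum pairs; collecting distinct values, A + A = {-24, -17, -13, -10, -7, -6, -4, -2, 0, 3, 4, 5, 7, 9, 10, 12, 13, 15, 16, 18, 20, 22, 25, 27, 34}, so |A + A| = 25. Thus K = 25/7. For comparison, the minimum possible |A + A| over all 7-element sets is 2·7 − 1 = 13 (so min K = 13/7), attained only by arithmetic progressions.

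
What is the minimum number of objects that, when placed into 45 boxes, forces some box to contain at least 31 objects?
n = (31 − 1)·45 + 1 = 1351

By the generalised pigeonhole principle, to guarantee some box contains ≥ r objects we need more than (r − 1) · k objects total. Threshold: n = (r − 1) · k + 1. With r = 31 and k = 45: n = 30 · 45 + 1 = 1350 + 1 = 1351. For n = 1350 = 30 · 45, we can put exactly 30 objects in every box, avoiding 31 in any single one — so 1351 is tight.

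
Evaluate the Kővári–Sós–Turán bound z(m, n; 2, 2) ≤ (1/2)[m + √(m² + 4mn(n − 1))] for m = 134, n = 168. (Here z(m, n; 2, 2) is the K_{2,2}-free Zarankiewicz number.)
z(134, 168; 2, 2) ≤ (1/2)[134 + √(134² + 4·134·168·167)] = (1/2)[134 + √15055972] = 2007.1013

Kővári–Sós–Turán: let r_1, ..., r_134 be the row sums and z = Σ r_i the total number of 1s. Each pair of columns can share at most one row with both entries 1 (else a 2×2 all-ones block appears), so Σ_i C(r_i, 2) ≤ C(168, 2) = 14028. By convexity Σ_i C(r_i, 2) ≥ 134·C(z/134, 2) = z(z − 134)/(2·134), giving z² − 134z − 134·168·167 ≤ 0 and hence z ≤ (1/2)[134 + √(17956 + 4·3759504)] = (1/2)[134 + √15055972] ≈ (1/2)(134 + 3880.2026) = 2007.1013.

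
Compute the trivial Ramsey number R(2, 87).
R(2, 87) = 87

R(2, k) = k for all k ≥ 2: in a 2-colouring of K_k, either some edge is red (a red K_2) or all edges are blue (a blue K_k). And K_{86} coloured all-blue has no blue K_87, so R(2, 87) > 86. Hence R(2, 87) = 87.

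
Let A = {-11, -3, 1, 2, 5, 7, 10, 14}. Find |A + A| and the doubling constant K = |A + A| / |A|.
K = |A + A| / |A| = 27/8

Enumerate A + A = {a + b : a, b ∈ A}. With |A| = 8, there are |A|^2 = 64 ordered sum pairs; collecting distinct values, A + A = {-22, -14, -10, -9, -6, -4, -2, -1, 2, 3, 4, 6, 7, 8, 9, 10, 11, 12, 14, 15, 16, 17, 19, 20, 21, 24, 28}, so |A + A| = 27. Thus K = 27/8. For comparison, the minimum possible |A + A| over all 8-element sets is 2·8 − 1 = 15 (so min K = 15/8), attained only by arithmetic progressions.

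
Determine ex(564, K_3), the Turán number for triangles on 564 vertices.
ex(564, K_3) = ⌊564^2/4⌋ = 79524

Mantel (1907): a triangle-free graph on n vertices has at most ⌊n^2/4⌋ edges, with equality for the complete bipartite graph K_{⌊n/2⌋, ⌈n/2⌉}. For n = 564: ⌊564^2/4⌋ = ⌊318096/4⌋ = 79524. The extremal graph is K_{282, 282}, which has 282·282 = 79524 edges.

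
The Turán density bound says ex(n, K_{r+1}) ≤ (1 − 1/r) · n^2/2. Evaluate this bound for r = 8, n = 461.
Turán density bound = (7/8) · 461^2/2 = 1487647/16 ≈ 92977.9375

Turán's theorem: ex(n, K_{r+1}) is achieved by the complete r-partite Turán graph T(n, r) with parts as balanced as possible, and is at most (1 − 1/r) · n^2/2. For r = 8, n = 461: the density bound is (7/8) · 212521/2 = 1487647/16 ≈ 92977.9375. The integer-valued extremum is e(T(461, 8)) = 92977, which is strictly less than the density bound 1487647/16 since 8 ∤ 461 (the parts of T(461, 8) cannot all be equal).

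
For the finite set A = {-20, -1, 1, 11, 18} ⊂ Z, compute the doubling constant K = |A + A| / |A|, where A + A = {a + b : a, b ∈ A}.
K = |A + A| / |A| = 14/5

Enumerate A + A = {a + b : a, b ∈ A}. With |A| = 5, there are |A|^2 = 25 ordered sum pairs; collecting distinct values, A + A = {-40, -21, -19, -9, -2, 0, 2, 10, 12, 17, 19, 22, 29, 36}, so |A + A| = 14. Thus K = 14/5. For comparison, the minimum possible |A + A| over all 5-element sets is 2·5 − 1 = 9 (so min K = 9/5), attained only by arithmetic progressions.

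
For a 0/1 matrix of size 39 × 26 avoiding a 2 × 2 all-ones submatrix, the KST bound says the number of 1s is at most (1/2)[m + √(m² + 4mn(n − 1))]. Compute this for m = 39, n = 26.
z(39, 26; 2, 2) ≤ (1/2)[39 + √(39² + 4·39·26·25)] = (1/2)[39 + √102921] = 179.9065

Kővári–Sós–Turán: let r_1, ..., r_39 be the row sums and z = Σ r_i the total number of 1s. Each pair of columns can share at most one row with both entries 1 (else a 2×2 all-ones block appears), so Σ_i C(r_i, 2) ≤ C(26, 2) = 325. By convexity Σ_i C(r_i, 2) ≥ 39·C(z/39, 2) = z(z − 39)/(2·39), giving z² − 39z − 39·26·25 ≤ 0 and hence z ≤ (1/2)[39 + √(1521 + 4·25350)] = (1/2)[39 + √102921] ≈ (1/2)(39 + 320.813) = 179.9065.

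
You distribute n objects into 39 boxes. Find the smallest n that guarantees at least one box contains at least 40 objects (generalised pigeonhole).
n = (40 − 1)·39 + 1 = 1522

By the generalised pigeonhole principle, to guarantee some box contains ≥ r objects we need more than (r − 1) · k objects total. Threshold: n = (r − 1) · k + 1. With r = 40 and k = 39: n = 39 · 39 + 1 = 1521 + 1 = 1522. For n = 1521 = 39 · 39, we can put exactly 39 objects in every box, avoiding 40 in any single one — so 1522 is tight.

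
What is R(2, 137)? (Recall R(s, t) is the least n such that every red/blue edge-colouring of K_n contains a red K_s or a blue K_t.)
R(2, 137) = 137

R(2, k) = k for all k ≥ 2: in a 2-colouring of K_k, either some edge is red (a red K_2) or all edges are blue (a blue K_k). And K_{136} coloured all-blue has no blue K_137, so R(2, 137) > 136. Hence R(2, 137) = 137.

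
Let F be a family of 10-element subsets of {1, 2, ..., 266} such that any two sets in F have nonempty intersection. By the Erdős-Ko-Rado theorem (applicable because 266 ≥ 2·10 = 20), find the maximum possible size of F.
max |F| = C(265, 9) = 15481400876017505

The Erdős-Ko-Rado theorem states: for n ≥ 2k, an intersecting family of k-subsets of an n-element set has size at most C(n − 1, k − 1), with equality for 'star' families {A ⊆ [n] : |A| = k, i ∈ A} (fix an element i). For n = 266, k = 10: C(265, 9) = 15481400876017505.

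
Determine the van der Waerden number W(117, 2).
W(117, 2) = 117 + 1 = 118

A 2-term AP is any pair of integers, so a monochromatic 2-AP exists iff some colour is used at least twice. With 117 colours, the colouring i ↦ i on {1, ..., 117} uses each colour once, avoiding any monochromatic pair, so W(117, 2) > 117. For {1, ..., 118}, pigeonhole forces two integers of the same colour, which form a monochromatic 2-AP. Hence W(117, 2) = 118.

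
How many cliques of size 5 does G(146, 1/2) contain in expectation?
E[# K_5] = C(146, 5) · (1/2)^C(5, 2) = 515853624 / 2^10 = 64481703/128 = 503763.3046875

For each 5-subset S of vertices (there are C(146, 5) = 515853624 such S), let X_S = 1 if S induces a K_5 (all C(5, 2) = 10 edges present). Then P(X_S = 1) = (1/2)^10 = 1/1024. By linearity of expectation, E[# K_5] = C(146, 5) · (1/2)^10 = 515853624 / 1024 = 64481703/128 = 503763.3046875.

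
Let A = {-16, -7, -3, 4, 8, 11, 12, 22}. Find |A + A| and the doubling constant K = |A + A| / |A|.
K = |A + A| / |A| = 30/8 = 15/4

Enumerate A + A = {a + b : a, b ∈ A}. With |A| = 8, there are |A|^2 = 64 ordered sum pairs; collecting distinct values, A + A = {-32, -23, -19, -14, -12, -10, -8, -6, -5, -4, -3, 1, 4, 5, 6, 8, 9, 12, 15, 16, 19, 20, 22, 23, 24, 26, 30, 33, 34, 44}, so |A + A| = 30. Thus K = 30/8 = 15/4. For comparison, the minimum possible |A + A| over all 8-element sets is 2·8 − 1 = 15 (so min K = 15/8), attained only by arithmetic progressions.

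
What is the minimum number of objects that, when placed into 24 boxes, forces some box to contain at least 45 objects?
n = (45 − 1)·24 + 1 = 1057

By the generalised pigeonhole principle, to guarantee some box contains ≥ r objects we need more than (r − 1) · k objects total. Threshold: n = (r − 1) · k + 1. With r = 45 and k = 24: n = 44 · 24 + 1 = 1056 + 1 = 1057. For n = 1056 = 44 · 24, we can put exactly 44 objects in every box, avoiding 45 in any single one — so 1057 is tight.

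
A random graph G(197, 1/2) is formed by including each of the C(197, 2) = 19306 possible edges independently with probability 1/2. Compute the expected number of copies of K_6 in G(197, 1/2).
E[# K_6] = C(197, 6) · (1/2)^C(6, 2) = 75176946208 / 2^15 = 2349279569/1024 ≈ 2294218.329102

For each 6-subset S of vertices (there are C(197, 6) = 75176946208 such S), let X_S = 1 if S induces a K_6 (all C(6, 2) = 15 edges present). Then P(X_S = 1) = (1/2)^15 = 1/32768. By linearity of expectation, E[# K_6] = C(197, 6) · (1/2)^15 = 75176946208 / 32768 = 2349279569/1024 ≈ 2294218.329102.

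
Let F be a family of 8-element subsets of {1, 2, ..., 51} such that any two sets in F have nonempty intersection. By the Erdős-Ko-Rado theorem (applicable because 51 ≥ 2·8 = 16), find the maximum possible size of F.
max |F| = C(50, 7) = 99884400

Erdős-Ko-Rado (1961): when n ≥ 2k, max |F| = C(n−1, k−1). The bound is attained by the star {A : i ∈ A} for any fixed i ∈ [n]. Here C(51−1, 8−1) = C(50, 7) = 99884400.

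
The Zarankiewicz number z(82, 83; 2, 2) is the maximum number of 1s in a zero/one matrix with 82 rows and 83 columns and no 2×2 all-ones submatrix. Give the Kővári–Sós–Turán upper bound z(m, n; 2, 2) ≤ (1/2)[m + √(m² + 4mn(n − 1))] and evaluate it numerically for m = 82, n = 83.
z(82, 83; 2, 2) ≤ (1/2)[82 + √(82² + 4·82·83·82)] = (1/2)[82 + √2239092] = 789.1798

Kővári–Sós–Turán: let r_1, ..., r_82 be the row sums and z = Σ r_i the total number of 1s. Each pair of columns can share at most one row with both entries 1 (else a 2×2 all-ones block appears), so Σ_i C(r_i, 2) ≤ C(83, 2) = 3403. By convexity Σ_i C(r_i, 2) ≥ 82·C(z/82, 2) = z(z − 82)/(2·82), giving z² − 82z − 82·83·82 ≤ 0 and hence z ≤ (1/2)[82 + √(6724 + 4·558092)] = (1/2)[82 + √2239092] ≈ (1/2)(82 + 1496.3596) = 789.1798.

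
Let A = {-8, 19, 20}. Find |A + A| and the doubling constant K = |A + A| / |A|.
K = |A + A| / |A| = 6/3 = 2

Enumerate A + A = {a + b : a, b ∈ A}. With |A| = 3, there are |A|^2 = 9 ordered sum pairs; collecting distinct values, A + A = {-16, 11, 12, 38, 39, 40}, so |A + A| = 6. Thus K = 6/3 = 2. For comparison, the minimum possible |A + A| over all 3-element sets is 2·3 − 1 = 5 (so min K = 5/3), attained only by arithmetic progressions.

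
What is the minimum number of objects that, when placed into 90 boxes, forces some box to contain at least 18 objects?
n = (18 − 1)·90 + 1 = 1531

By the generalised pigeonhole principle, to guarantee some box contains ≥ r objects we need more than (r − 1) · k objects total. Threshold: n = (r − 1) · k + 1. With r = 18 and k = 90: n = 17 · 90 + 1 = 1530 + 1 = 1531. For n = 1530 = 17 · 90, we can put exactly 17 objects in every box, avoiding 18 in any single one — so 1531 is tight.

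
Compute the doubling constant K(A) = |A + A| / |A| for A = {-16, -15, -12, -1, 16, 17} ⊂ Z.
K = |A + A| / |A| = 20/6 = 10/3

Enumerate A + A = {a + b : a, b ∈ A}. With |A| = 6, there are |A|^2 = 36 ordered sum pairs; collecting distinct values, A + A = {-32, -31, -30, -28, -27, -24, -17, -16, -13, -2, 0, 1, 2, 4, 5, 15, 16, 32, 33, 34}, so |A + A| = 20. Thus K = 20/6 = 10/3. For comparison, the minimum possible |A + A| over all 6-element sets is 2·6 − 1 = 11 (so min K = 11/6), attained only by arithmetic progressions.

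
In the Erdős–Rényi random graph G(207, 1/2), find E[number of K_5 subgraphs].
E[# K_5] = C(207, 5) · (1/2)^C(5, 2) = 3016729611 / 2^10 ≈ 2946025.010742

For each 5-subset S of vertices (there are C(207, 5) = 3016729611 such S), let X_S = 1 if S induces a K_5 (all C(5, 2) = 10 edges present). Then P(X_S = 1) = (1/2)^10 = 1/1024. By linearity of expectation, E[# K_5] = C(207, 5) · (1/2)^10 = 3016729611 / 1024 ≈ 2946025.010742.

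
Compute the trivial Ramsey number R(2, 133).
R(2, 133) = 133

R(2, k) = k for all k ≥ 2: in a 2-colouring of K_k, either some edge is red (a red K_2) or all edges are blue (a blue K_k). And K_{132} coloured all-blue has no blue K_133, so R(2, 133) > 132. Hence R(2, 133) = 133.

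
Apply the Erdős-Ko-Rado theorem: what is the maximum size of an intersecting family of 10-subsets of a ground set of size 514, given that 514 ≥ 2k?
max |F| = C(513, 9) = 6318976181520699840

The Erdős-Ko-Rado theorem states: for n ≥ 2k, an intersecting family of k-subsets of an n-element set has size at most C(n − 1, k − 1), with equality for 'star' families {A ⊆ [n] : |A| = k, i ∈ A} (fix an element i). For n = 514, k = 10: C(513, 9) = 6318976181520699840.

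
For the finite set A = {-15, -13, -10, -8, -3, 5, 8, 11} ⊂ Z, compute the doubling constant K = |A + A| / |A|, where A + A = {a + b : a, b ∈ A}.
K = |A + A| / |A| = 30/8 = 15/4

Enumerate A + A = {a + b : a, b ∈ A}. With |A| = 8, there are |A|^2 = 64 ordered sum pairs; collecting distinct values, A + A = {-30, -28, -26, -25, -23, -21, -20, -18, -16, -13, -11, -10, -8, -7, -6, -5, -4, -3, -2, 0, 1, 2, 3, 5, 8, 10, 13, 16, 19, 22}, so |A + A| = 30. Thus K = 30/8 = 15/4. For comparison, the minimum possible |A + A| over all 8-element sets is 2·8 − 1 = 15 (so min K = 15/8), attained only by arithmetic progressions.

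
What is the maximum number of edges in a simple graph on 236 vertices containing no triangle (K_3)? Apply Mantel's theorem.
ex(236, K_3) = ⌊236^2/4⌋ = 13924

Mantel (1907): a triangle-free graph on n vertices has at most ⌊n^2/4⌋ edges, with equality for the complete bipartite graph K_{⌊n/2⌋, ⌈n/2⌉}. For n = 236: ⌊236^2/4⌋ = ⌊55696/4⌋ = 13924. The extremal graph is K_{118, 118}, which has 118·118 = 13924 edges.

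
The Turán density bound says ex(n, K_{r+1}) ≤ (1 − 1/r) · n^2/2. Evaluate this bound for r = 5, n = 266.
Turán density bound = (4/5) · 266^2/2 = 141512/5 ≈ 28302.4

Turán's theorem: ex(n, K_{r+1}) is achieved by the complete r-partite Turán graph T(n, r) with parts as balanced as possible, and is at most (1 − 1/r) · n^2/2. For r = 5, n = 266: the density bound is (4/5) · 70756/2 = 141512/5 ≈ 28302.4. The integer-valued extremum is e(T(266, 5)) = 28302, which is strictly less than the density bound 141512/5 since 5 ∤ 266 (the parts of T(266, 5) cannot all be equal).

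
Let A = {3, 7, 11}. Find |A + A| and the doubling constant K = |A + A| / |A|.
K = |A + A| / |A| = 5/3

Enumerate A + A = {a + b : a, b ∈ A}. With |A| = 3, there are |A|^2 = 9 ordered sum pairs; collecting distinct values, A + A = {6, 10, 14, 18, 22}, so |A + A| = 5. Thus K = 5/3. Here |A + A| = 2|A| − 1 = 5, the minimum possible — so K = 5/3 is minimal, which holds iff A is an arithmetic progression.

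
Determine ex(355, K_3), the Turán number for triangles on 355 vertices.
ex(355, K_3) = ⌊355^2/4⌋ = 31506

Mantel (1907): a triangle-free graph on n vertices has at most ⌊n^2/4⌋ edges, with equality for the complete bipartite graph K_{⌊n/2⌋, ⌈n/2⌉}. For n = 355: ⌊355^2/4⌋ = ⌊126025/4⌋ = 31506. The extremal graph is K_{177, 178}, which has 177·178 = 31506 edges.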